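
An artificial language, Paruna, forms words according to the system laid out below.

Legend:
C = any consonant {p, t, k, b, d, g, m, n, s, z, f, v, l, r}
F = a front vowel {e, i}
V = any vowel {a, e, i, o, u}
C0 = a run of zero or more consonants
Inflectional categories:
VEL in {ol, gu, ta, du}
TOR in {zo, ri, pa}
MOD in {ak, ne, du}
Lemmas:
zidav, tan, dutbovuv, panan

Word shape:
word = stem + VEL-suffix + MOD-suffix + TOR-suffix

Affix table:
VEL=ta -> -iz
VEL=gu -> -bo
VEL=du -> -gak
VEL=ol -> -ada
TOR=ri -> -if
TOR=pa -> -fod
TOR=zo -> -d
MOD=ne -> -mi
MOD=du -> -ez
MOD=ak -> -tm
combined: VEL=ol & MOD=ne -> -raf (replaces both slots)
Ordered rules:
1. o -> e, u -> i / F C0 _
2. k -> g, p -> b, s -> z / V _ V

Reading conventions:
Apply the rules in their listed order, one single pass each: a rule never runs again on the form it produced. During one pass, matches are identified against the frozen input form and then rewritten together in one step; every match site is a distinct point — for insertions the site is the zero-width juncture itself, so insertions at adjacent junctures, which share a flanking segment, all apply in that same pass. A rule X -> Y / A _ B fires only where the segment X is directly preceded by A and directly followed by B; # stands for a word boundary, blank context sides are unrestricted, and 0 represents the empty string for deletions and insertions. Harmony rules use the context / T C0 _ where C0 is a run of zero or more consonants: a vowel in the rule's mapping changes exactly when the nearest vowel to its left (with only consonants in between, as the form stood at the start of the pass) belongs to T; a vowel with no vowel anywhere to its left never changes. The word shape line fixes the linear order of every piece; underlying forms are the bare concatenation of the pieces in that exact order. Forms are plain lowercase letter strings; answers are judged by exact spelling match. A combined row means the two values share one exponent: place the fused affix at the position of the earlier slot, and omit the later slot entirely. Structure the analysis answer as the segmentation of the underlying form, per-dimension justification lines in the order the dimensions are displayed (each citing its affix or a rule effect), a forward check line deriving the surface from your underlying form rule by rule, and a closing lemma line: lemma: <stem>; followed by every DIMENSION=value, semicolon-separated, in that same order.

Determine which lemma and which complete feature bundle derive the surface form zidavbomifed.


underlying: zidav-bo-mi-fod
VEL=gu - signalled by the affix -bo
TOR=pa - signalled by the affix -fod
MOD=ne - signalled by the affix -mi
check: zidavbomifod -> zidavbomifed -> zidavbomifed
lemma: zidav; VEL=gu; TOR=pa; MOD=ne


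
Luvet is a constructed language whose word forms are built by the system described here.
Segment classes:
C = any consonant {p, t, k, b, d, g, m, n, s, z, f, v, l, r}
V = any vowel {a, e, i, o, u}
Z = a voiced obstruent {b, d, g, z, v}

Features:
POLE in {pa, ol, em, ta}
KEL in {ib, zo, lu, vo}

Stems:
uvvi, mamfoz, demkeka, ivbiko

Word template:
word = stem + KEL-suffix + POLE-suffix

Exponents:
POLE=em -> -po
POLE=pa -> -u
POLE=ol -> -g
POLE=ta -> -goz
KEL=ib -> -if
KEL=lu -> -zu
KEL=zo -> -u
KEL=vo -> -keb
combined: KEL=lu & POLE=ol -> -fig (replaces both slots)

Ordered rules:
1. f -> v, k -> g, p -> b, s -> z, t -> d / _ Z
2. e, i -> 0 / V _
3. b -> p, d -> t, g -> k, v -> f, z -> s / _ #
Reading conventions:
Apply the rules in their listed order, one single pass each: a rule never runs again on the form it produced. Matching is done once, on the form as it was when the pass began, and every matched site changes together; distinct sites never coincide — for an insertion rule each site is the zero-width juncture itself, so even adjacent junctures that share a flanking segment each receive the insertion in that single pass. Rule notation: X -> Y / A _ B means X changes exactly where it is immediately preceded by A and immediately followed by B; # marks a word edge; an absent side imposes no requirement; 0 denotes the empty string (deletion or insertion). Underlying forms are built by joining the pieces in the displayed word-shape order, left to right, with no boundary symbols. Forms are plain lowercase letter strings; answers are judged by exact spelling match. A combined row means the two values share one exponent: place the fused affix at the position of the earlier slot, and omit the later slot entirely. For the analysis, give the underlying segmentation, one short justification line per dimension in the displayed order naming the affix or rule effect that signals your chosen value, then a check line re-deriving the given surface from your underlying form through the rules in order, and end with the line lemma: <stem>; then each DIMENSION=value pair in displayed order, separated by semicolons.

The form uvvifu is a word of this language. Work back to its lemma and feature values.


underlying: uvvi-if-u
POLE=pa - signalled by the affix -u
KEL=ib - signalled by the affix -if
check: uvviifu -> uvviifu -> uvvifu -> uvvifu
lemma: uvvi; POLE=pa; KEL=ib


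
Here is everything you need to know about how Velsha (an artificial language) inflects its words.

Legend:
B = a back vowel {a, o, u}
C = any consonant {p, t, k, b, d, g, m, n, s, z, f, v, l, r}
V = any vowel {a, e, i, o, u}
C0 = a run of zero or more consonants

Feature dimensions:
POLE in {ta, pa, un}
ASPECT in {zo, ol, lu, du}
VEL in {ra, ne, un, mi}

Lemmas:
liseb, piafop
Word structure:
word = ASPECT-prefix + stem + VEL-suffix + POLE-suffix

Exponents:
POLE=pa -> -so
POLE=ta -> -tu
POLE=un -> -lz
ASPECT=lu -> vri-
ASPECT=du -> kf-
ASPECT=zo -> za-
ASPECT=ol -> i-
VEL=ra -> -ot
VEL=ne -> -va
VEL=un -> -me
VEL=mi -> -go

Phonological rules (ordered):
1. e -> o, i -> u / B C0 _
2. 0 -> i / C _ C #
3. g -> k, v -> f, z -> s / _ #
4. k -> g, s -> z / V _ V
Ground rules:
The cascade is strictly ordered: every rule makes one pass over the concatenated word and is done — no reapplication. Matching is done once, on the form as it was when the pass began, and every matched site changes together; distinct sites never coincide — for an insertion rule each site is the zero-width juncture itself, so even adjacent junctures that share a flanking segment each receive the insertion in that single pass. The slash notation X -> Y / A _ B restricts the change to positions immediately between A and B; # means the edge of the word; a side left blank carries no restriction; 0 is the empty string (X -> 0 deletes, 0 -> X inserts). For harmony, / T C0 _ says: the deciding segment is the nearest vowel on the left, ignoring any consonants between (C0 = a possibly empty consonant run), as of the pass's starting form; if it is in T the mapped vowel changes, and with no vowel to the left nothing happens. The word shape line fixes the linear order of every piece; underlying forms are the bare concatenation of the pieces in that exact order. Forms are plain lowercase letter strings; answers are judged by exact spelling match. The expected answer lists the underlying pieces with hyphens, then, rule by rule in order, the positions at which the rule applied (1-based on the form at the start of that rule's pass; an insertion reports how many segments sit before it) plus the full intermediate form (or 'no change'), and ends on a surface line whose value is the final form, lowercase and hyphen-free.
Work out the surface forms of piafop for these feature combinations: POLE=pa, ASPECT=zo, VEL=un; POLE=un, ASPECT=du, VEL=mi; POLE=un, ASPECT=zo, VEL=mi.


cell POLE=pa, ASPECT=zo, VEL=un:
underlying: za-piafop-me-so
1. e -> o, i -> u / B C0 _: fires at position(s) 4, 10: zapuafopmoso
2. 0 -> i / C _ C #: no change
3. g -> k, v -> f, z -> s / _ #: no change
4. k -> g, s -> z / V _ V: fires at position(s) 11: zapuafopmozo
surface: zapuafopmozo

cell POLE=un, ASPECT=du, VEL=mi:
underlying: kf-piafop-go-lz
1. e -> o, i -> u / B C0 _: no change
2. 0 -> i / C _ C #: inserts after position(s) 11: kfpiafopgoliz
3. g -> k, v -> f, z -> s / _ #: fires at position(s) 13: kfpiafopgolis
4. k -> g, s -> z / V _ V: no change
surface: kfpiafopgolis

cell POLE=un, ASPECT=zo, VEL=mi:
underlying: za-piafop-go-lz
1. e -> o, i -> u / B C0 _: fires at position(s) 4: zapuafopgolz
2. 0 -> i / C _ C #: inserts after position(s) 11: zapuafopgoliz
3. g -> k, v -> f, z -> s / _ #: fires at position(s) 13: zapuafopgolis
4. k -> g, s -> z / V _ V: no change
surface: zapuafopgolis


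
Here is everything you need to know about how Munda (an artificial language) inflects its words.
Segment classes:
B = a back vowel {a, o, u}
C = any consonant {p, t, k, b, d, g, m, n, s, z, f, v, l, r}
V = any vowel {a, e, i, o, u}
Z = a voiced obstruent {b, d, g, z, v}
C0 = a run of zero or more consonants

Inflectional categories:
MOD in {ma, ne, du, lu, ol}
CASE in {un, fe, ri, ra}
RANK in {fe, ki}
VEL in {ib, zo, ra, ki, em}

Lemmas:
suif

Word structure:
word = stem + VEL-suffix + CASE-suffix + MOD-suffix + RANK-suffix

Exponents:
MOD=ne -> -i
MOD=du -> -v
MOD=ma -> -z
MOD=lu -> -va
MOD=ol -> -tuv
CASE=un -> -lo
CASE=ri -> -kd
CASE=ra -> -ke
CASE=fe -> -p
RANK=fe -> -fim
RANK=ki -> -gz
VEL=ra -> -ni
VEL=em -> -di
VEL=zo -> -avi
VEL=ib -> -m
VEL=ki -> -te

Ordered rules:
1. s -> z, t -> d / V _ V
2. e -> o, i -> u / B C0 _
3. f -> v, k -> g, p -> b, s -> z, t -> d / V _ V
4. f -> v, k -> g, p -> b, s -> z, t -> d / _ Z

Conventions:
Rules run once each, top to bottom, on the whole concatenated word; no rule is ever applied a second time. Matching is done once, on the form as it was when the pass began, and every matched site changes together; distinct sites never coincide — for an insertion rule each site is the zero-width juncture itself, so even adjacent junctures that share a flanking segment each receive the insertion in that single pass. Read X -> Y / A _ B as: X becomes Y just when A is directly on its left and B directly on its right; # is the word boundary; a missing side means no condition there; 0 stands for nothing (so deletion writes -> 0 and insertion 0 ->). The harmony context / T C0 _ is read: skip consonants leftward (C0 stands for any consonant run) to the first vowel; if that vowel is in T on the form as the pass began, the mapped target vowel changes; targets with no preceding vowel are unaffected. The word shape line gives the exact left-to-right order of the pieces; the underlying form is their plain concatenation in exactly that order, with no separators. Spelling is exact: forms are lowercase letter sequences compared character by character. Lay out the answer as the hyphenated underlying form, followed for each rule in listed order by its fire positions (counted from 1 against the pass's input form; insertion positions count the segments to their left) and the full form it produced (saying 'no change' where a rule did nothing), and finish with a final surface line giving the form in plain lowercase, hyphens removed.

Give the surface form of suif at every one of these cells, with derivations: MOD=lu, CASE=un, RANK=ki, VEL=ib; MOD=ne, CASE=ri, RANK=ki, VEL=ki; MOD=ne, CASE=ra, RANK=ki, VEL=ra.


cell MOD=lu, CASE=un, RANK=ki, VEL=ib:
underlying: suif-m-lo-va-gz
1. s -> z, t -> d / V _ V: no change
2. e -> o, i -> u / B C0 _: fires at position(s) 3: suufmlovagz
3. f -> v, k -> g, p -> b, s -> z, t -> d / V _ V: no change
4. f -> v, k -> g, p -> b, s -> z, t -> d / _ Z: no change
surface: suufmlovagz

cell MOD=ne, CASE=ri, RANK=ki, VEL=ki:
underlying: suif-te-kd-i-gz
1. s -> z, t -> d / V _ V: no change
2. e -> o, i -> u / B C0 _: fires at position(s) 3: suuftekdigz
3. f -> v, k -> g, p -> b, s -> z, t -> d / V _ V: no change
4. f -> v, k -> g, p -> b, s -> z, t -> d / _ Z: fires at position(s) 7: suuftegdigz
surface: suuftegdigz

cell MOD=ne, CASE=ra, RANK=ki, VEL=ra:
underlying: suif-ni-ke-i-gz
1. s -> z, t -> d / V _ V: no change
2. e -> o, i -> u / B C0 _: fires at position(s) 3: suufnikeigz
3. f -> v, k -> g, p -> b, s -> z, t -> d / V _ V: fires at position(s) 7: suufnigeigz
4. f -> v, k -> g, p -> b, s -> z, t -> d / _ Z: no change
surface: suufnigeigz


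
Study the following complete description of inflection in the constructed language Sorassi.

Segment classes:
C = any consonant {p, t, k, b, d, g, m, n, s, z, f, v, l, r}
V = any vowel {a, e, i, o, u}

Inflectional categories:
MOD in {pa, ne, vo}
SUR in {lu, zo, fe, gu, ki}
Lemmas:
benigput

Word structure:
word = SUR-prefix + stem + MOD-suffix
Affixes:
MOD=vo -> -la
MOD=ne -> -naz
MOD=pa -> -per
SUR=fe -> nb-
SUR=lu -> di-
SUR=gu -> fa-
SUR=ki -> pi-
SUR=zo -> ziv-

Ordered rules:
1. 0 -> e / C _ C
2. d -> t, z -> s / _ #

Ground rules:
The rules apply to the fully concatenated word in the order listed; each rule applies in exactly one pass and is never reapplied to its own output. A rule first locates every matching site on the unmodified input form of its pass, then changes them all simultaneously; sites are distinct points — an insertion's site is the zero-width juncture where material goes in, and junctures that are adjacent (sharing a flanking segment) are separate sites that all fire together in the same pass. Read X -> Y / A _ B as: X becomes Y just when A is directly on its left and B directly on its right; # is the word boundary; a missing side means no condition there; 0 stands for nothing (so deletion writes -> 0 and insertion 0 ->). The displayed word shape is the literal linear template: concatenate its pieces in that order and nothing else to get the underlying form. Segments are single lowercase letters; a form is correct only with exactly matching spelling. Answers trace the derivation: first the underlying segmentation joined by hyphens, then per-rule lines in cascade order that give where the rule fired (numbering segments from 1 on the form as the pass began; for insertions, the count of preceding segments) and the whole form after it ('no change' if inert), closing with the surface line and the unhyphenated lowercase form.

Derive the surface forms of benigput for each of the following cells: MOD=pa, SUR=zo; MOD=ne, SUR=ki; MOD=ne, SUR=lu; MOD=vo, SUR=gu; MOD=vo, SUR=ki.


cell MOD=pa, SUR=zo:
underlying: ziv-benigput-per
1. 0 -> e / C _ C: inserts after position(s) 3, 8, 11: zivebenigeputeper
2. d -> t, z -> s / _ #: no change
surface: zivebenigeputeper

cell MOD=ne, SUR=ki:
underlying: pi-benigput-naz
1. 0 -> e / C _ C: inserts after position(s) 7, 10: pibenigeputenaz
2. d -> t, z -> s / _ #: fires at position(s) 15: pibenigeputenas
surface: pibenigeputenas

cell MOD=ne, SUR=lu:
underlying: di-benigput-naz
1. 0 -> e / C _ C: inserts after position(s) 7, 10: dibenigeputenaz
2. d -> t, z -> s / _ #: fires at position(s) 15: dibenigeputenas
surface: dibenigeputenas

cell MOD=vo, SUR=gu:
underlying: fa-benigput-la
1. 0 -> e / C _ C: inserts after position(s) 7, 10: fabenigeputela
2. d -> t, z -> s / _ #: no change
surface: fabenigeputela

cell MOD=vo, SUR=ki:
underlying: pi-benigput-la
1. 0 -> e / C _ C: inserts after position(s) 7, 10: pibenigeputela
2. d -> t, z -> s / _ #: no change
surface: pibenigeputela


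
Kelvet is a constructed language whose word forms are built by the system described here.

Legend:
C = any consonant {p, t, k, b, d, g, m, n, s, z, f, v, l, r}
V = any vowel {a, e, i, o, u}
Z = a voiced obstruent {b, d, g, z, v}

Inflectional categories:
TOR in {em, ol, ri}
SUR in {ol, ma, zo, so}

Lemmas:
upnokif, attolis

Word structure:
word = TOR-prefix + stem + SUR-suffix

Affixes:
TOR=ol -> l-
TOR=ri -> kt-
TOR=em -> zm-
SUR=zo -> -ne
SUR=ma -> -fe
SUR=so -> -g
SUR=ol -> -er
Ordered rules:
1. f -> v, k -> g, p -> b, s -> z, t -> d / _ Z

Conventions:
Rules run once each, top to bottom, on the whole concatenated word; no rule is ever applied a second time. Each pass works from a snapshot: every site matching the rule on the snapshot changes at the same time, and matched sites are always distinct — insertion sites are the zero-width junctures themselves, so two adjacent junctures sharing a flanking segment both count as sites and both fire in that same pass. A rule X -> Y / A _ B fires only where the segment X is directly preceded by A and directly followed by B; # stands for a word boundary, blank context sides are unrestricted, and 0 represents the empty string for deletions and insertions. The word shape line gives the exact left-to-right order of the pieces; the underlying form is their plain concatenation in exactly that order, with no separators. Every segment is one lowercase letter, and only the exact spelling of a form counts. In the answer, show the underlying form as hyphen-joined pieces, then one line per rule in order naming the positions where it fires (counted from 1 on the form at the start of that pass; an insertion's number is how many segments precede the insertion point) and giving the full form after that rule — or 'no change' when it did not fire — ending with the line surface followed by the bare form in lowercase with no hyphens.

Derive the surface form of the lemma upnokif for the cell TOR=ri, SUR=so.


underlying: kt-upnokif-g
1. f -> v, k -> g, p -> b, s -> z, t -> d / _ Z: fires at position(s) 9: ktupnokivg
surface: ktupnokivg


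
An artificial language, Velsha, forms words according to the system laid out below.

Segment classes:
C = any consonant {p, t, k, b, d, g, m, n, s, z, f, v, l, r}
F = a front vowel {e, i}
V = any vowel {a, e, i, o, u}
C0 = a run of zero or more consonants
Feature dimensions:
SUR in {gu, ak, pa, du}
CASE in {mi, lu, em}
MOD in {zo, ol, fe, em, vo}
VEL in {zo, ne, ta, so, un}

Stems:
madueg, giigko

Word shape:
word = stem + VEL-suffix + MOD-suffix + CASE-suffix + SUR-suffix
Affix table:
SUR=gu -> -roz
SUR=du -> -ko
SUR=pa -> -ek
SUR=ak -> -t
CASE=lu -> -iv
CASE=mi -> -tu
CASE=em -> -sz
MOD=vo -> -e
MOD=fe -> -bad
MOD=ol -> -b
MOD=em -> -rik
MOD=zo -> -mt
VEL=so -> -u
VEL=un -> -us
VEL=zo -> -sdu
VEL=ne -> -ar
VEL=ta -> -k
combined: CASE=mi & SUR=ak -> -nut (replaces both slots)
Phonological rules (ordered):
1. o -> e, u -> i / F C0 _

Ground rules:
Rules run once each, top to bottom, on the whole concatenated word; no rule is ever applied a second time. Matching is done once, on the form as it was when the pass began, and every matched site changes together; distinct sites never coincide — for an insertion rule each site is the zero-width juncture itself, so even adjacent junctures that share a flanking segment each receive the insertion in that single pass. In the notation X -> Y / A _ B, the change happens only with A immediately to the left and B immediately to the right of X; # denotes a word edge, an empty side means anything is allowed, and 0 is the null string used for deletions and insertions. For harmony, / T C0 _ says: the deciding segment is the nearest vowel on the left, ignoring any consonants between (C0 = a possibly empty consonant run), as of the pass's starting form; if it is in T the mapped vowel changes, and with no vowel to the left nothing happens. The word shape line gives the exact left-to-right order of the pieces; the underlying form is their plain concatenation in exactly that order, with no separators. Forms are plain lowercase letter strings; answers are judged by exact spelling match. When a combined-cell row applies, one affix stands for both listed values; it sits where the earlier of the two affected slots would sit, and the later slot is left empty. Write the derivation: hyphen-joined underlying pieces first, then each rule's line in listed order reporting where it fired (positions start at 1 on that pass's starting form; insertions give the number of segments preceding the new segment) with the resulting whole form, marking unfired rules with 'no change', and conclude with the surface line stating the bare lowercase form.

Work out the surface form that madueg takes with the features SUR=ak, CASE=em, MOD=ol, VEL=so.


underlying: madueg-u-b-sz-t
1. o -> e, u -> i / F C0 _: fires at position(s) 7: maduegibszt
surface: maduegibszt


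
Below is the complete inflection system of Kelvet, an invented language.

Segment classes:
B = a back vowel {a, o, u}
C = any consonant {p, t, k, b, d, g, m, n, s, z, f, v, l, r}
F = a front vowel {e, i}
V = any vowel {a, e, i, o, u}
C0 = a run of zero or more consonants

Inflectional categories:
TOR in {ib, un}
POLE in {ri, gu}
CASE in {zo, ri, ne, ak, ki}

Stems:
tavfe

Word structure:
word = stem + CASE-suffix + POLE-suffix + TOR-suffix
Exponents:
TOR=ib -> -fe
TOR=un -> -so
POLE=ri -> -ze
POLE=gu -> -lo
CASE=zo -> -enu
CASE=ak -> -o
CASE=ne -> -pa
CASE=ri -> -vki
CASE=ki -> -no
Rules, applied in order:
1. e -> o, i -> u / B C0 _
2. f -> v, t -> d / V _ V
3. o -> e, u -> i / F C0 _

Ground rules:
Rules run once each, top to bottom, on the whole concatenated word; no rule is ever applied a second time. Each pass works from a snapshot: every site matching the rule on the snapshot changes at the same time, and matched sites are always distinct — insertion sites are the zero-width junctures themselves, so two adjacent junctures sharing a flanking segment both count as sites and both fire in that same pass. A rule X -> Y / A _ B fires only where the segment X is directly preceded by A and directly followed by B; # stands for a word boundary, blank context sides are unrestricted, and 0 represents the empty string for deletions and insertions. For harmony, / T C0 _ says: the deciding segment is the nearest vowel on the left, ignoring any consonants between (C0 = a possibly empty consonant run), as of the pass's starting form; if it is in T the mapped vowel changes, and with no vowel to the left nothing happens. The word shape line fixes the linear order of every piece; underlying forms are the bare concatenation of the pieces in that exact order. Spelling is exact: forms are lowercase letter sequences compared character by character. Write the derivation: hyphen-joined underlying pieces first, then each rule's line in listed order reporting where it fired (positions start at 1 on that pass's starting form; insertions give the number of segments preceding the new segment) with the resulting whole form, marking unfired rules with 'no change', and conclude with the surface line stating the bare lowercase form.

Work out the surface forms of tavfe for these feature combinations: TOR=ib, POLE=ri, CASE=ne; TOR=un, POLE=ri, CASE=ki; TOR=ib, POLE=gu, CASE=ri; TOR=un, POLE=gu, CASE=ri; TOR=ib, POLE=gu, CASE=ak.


cell TOR=ib, POLE=ri, CASE=ne:
underlying: tavfe-pa-ze-fe
1. e -> o, i -> u / B C0 _: fires at position(s) 5, 9: tavfopazofe
2. f -> v, t -> d / V _ V: fires at position(s) 10: tavfopazove
3. o -> e, u -> i / F C0 _: no change
surface: tavfopazove

cell TOR=un, POLE=ri, CASE=ki:
underlying: tavfe-no-ze-so
1. e -> o, i -> u / B C0 _: fires at position(s) 5, 9: tavfonozoso
2. f -> v, t -> d / V _ V: no change
3. o -> e, u -> i / F C0 _: no change
surface: tavfonozoso

cell TOR=ib, POLE=gu, CASE=ri:
underlying: tavfe-vki-lo-fe
1. e -> o, i -> u / B C0 _: fires at position(s) 5, 12: tavfovkilofo
2. f -> v, t -> d / V _ V: fires at position(s) 11: tavfovkilovo
3. o -> e, u -> i / F C0 _: fires at position(s) 10: tavfovkilevo
surface: tavfovkilevo

cell TOR=un, POLE=gu, CASE=ri:
underlying: tavfe-vki-lo-so
1. e -> o, i -> u / B C0 _: fires at position(s) 5: tavfovkiloso
2. f -> v, t -> d / V _ V: no change
3. o -> e, u -> i / F C0 _: fires at position(s) 10: tavfovkileso
surface: tavfovkileso

cell TOR=ib, POLE=gu, CASE=ak:
underlying: tavfe-o-lo-fe
1. e -> o, i -> u / B C0 _: fires at position(s) 5, 10: tavfoolofo
2. f -> v, t -> d / V _ V: fires at position(s) 9: tavfoolovo
3. o -> e, u -> i / F C0 _: no change
surface: tavfoolovo


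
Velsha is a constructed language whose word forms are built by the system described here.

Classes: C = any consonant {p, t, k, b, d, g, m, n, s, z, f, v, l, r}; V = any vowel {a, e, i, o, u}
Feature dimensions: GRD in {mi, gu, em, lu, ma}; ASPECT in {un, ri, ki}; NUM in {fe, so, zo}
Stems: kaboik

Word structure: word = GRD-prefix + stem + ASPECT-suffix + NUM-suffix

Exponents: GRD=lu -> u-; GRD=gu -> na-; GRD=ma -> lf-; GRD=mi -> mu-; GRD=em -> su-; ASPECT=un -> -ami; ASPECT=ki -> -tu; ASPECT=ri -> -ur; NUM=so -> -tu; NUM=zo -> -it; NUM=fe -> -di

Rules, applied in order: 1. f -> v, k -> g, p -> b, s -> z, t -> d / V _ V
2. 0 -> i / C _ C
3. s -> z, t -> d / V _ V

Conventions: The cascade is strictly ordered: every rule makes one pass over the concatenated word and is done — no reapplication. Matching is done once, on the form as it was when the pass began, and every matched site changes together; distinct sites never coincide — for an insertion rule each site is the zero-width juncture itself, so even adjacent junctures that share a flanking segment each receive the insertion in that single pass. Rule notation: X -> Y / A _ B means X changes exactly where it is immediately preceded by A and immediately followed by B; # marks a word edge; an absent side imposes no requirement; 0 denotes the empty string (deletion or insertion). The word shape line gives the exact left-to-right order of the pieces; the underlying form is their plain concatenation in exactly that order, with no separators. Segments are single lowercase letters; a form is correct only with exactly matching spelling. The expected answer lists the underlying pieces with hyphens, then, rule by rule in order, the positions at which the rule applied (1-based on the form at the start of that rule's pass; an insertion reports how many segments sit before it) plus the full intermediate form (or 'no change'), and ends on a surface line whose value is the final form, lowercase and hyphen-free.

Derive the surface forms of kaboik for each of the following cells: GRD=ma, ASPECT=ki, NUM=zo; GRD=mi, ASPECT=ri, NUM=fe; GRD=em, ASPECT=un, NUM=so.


cell GRD=ma, ASPECT=ki, NUM=zo:
underlying: lf-kaboik-tu-it
1. f -> v, k -> g, p -> b, s -> z, t -> d / V _ V: no change
2. 0 -> i / C _ C: inserts after position(s) 1, 2, 8: lifikaboikituit
3. s -> z, t -> d / V _ V: fires at position(s) 12: lifikaboikiduit
surface: lifikaboikiduit

cell GRD=mi, ASPECT=ri, NUM=fe:
underlying: mu-kaboik-ur-di
1. f -> v, k -> g, p -> b, s -> z, t -> d / V _ V: fires at position(s) 3, 8: mugaboigurdi
2. 0 -> i / C _ C: inserts after position(s) 10: mugaboiguridi
3. s -> z, t -> d / V _ V: no change
surface: mugaboiguridi

cell GRD=em, ASPECT=un, NUM=so:
underlying: su-kaboik-ami-tu
1. f -> v, k -> g, p -> b, s -> z, t -> d / V _ V: fires at position(s) 3, 8, 12: sugaboigamidu
2. 0 -> i / C _ C: no change
3. s -> z, t -> d / V _ V: no change
surface: sugaboigamidu


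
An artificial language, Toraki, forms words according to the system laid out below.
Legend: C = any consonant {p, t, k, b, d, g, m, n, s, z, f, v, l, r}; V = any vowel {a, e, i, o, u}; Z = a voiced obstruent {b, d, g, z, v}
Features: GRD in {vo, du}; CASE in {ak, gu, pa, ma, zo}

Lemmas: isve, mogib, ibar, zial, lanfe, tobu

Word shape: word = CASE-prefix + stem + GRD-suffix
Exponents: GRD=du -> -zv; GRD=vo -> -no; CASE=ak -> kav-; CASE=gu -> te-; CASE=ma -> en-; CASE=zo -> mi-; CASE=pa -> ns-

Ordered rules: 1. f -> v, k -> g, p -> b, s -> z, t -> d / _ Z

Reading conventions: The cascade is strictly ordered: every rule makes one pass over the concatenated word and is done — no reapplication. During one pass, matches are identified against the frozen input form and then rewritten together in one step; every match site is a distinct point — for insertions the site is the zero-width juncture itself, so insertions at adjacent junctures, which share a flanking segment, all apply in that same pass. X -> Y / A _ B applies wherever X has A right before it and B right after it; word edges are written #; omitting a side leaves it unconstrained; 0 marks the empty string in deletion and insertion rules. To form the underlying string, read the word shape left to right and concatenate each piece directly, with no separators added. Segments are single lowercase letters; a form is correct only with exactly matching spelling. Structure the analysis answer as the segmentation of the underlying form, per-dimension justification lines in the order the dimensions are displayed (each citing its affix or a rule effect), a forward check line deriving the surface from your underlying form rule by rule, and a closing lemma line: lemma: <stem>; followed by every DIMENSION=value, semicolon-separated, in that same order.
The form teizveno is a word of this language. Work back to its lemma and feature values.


underlying: te-isve-no
GRD=vo - signalled by the affix -no
CASE=gu - signalled by the affix te-
check: teisveno -> teizveno
lemma: isve; GRD=vo; CASE=gu


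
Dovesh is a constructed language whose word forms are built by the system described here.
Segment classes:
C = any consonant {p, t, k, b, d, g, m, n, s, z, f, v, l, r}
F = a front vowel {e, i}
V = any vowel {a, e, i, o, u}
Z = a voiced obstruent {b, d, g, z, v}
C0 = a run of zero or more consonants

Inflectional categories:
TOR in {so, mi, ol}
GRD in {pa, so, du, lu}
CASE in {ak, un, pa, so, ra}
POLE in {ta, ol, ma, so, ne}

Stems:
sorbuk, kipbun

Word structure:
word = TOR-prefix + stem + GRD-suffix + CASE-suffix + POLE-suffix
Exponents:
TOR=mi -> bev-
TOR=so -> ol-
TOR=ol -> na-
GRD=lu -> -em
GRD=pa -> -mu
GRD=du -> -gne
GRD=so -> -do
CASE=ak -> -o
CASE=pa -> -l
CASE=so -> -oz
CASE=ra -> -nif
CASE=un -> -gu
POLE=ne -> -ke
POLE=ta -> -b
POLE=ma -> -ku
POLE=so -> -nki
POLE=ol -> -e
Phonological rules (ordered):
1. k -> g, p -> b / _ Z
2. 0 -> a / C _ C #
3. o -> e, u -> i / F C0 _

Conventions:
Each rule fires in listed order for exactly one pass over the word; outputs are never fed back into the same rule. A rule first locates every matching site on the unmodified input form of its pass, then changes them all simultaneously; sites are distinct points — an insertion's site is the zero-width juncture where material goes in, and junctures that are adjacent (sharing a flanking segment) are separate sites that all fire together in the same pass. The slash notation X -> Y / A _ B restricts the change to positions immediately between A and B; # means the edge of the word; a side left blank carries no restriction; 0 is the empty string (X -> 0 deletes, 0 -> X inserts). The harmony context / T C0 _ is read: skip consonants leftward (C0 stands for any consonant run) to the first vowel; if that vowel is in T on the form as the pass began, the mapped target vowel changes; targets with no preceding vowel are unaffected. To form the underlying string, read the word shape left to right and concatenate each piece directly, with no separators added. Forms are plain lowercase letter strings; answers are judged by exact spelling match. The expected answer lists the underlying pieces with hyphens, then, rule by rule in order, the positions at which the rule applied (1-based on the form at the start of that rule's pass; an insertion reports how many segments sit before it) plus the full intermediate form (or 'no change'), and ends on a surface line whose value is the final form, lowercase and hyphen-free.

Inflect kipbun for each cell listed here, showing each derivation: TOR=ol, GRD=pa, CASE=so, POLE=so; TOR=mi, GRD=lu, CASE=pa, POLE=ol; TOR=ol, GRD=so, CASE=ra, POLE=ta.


cell TOR=ol, GRD=pa, CASE=so, POLE=so:
underlying: na-kipbun-mu-oz-nki
1. k -> g, p -> b / _ Z: fires at position(s) 5: nakibbunmuoznki
2. 0 -> a / C _ C #: no change
3. o -> e, u -> i / F C0 _: fires at position(s) 7: nakibbinmuoznki
surface: nakibbinmuoznki

cell TOR=mi, GRD=lu, CASE=pa, POLE=ol:
underlying: bev-kipbun-em-l-e
1. k -> g, p -> b / _ Z: fires at position(s) 6: bevkibbunemle
2. 0 -> a / C _ C #: no change
3. o -> e, u -> i / F C0 _: fires at position(s) 8: bevkibbinemle
surface: bevkibbinemle

cell TOR=ol, GRD=so, CASE=ra, POLE=ta:
underlying: na-kipbun-do-nif-b
1. k -> g, p -> b / _ Z: fires at position(s) 5: nakibbundonifb
2. 0 -> a / C _ C #: inserts after position(s) 13: nakibbundonifab
3. o -> e, u -> i / F C0 _: fires at position(s) 7: nakibbindonifab
surface: nakibbindonifab


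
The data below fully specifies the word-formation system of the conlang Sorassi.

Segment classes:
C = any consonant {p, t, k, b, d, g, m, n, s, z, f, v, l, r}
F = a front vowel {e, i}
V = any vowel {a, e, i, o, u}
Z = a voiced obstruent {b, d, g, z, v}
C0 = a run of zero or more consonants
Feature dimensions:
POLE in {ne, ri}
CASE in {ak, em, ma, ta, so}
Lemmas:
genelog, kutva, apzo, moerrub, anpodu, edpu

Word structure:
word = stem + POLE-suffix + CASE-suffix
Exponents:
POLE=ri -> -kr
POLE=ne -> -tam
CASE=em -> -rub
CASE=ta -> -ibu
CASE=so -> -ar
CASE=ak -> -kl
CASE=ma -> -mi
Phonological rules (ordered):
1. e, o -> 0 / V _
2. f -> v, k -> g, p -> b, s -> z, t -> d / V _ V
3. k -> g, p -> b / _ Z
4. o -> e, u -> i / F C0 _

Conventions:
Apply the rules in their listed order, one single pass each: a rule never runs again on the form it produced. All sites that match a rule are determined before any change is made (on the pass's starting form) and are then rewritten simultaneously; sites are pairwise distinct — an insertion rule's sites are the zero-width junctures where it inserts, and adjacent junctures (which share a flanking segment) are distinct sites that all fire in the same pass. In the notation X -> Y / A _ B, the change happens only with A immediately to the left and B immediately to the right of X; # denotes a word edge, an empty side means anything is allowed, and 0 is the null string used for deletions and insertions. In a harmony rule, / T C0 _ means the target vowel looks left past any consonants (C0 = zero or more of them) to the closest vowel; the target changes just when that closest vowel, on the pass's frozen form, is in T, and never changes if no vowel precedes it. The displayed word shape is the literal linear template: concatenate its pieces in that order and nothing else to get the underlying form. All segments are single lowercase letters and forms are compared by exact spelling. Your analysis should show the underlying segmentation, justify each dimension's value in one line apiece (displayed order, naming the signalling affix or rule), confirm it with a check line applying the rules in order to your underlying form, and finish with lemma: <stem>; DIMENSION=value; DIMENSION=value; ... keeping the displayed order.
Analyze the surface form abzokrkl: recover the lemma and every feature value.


underlying: apzo-kr-kl
POLE=ri - signalled by the affix -kr
CASE=ak - signalled by the affix -kl
check: apzokrkl -> apzokrkl -> apzokrkl -> abzokrkl -> abzokrkl
lemma: apzo; POLE=ri; CASE=ak


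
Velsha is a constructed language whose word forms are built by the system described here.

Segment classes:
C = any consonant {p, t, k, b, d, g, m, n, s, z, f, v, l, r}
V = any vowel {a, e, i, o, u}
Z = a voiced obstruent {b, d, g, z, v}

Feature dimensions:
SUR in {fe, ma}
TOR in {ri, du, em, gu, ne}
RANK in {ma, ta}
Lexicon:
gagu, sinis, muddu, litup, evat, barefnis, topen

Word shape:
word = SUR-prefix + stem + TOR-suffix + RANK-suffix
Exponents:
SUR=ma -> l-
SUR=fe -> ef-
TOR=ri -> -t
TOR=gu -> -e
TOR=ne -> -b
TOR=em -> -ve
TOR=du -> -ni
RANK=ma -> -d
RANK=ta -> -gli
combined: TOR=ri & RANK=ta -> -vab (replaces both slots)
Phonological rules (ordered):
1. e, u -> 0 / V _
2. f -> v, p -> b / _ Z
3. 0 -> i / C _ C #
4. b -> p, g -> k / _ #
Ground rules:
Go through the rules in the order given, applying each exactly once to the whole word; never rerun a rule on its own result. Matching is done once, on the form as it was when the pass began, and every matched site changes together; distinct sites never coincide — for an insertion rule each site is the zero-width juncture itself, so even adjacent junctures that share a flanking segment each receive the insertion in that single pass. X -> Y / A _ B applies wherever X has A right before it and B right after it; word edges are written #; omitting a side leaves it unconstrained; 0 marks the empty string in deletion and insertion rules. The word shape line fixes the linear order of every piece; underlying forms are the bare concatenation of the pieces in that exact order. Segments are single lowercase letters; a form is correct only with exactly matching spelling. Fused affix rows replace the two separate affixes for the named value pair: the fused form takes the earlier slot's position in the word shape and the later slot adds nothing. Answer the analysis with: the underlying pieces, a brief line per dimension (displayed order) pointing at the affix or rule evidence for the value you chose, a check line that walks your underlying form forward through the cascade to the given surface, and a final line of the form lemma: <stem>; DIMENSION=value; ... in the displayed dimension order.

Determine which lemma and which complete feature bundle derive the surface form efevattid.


underlying: ef-evat-t-d
SUR=fe - signalled by the affix ef-
TOR=ri - signalled by the affix -t
RANK=ma - signalled by the affix -d
check: efevattd -> efevattd -> efevattd -> efevattid -> efevattid
lemma: evat; SUR=fe; TOR=ri; RANK=ma


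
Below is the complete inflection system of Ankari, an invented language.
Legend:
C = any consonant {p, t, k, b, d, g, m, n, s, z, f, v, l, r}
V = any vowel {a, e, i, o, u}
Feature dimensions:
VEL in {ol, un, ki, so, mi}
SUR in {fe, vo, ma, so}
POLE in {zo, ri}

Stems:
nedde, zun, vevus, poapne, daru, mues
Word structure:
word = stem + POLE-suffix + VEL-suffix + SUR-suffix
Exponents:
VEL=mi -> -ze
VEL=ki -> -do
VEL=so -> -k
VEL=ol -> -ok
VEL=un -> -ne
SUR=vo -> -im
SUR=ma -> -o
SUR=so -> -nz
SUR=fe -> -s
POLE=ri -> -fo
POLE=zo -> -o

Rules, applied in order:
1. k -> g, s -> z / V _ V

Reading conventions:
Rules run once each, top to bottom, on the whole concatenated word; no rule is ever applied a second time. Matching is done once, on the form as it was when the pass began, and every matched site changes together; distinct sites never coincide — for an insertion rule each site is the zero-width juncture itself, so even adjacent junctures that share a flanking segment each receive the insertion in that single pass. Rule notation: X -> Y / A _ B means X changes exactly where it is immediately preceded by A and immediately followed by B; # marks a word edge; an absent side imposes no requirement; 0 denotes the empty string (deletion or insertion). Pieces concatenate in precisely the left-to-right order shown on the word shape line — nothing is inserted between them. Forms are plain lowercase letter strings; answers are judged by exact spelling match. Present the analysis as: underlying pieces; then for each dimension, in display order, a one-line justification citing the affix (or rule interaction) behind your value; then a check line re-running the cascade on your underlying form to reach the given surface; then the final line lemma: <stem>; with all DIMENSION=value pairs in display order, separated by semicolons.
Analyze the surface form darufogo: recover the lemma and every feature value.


underlying: daru-fo-k-o
VEL=so - signalled by the affix -k
SUR=ma - signalled by the affix -o
POLE=ri - signalled by the affix -fo
check: darufoko -> darufogo
lemma: daru; VEL=so; SUR=ma; POLE=ri


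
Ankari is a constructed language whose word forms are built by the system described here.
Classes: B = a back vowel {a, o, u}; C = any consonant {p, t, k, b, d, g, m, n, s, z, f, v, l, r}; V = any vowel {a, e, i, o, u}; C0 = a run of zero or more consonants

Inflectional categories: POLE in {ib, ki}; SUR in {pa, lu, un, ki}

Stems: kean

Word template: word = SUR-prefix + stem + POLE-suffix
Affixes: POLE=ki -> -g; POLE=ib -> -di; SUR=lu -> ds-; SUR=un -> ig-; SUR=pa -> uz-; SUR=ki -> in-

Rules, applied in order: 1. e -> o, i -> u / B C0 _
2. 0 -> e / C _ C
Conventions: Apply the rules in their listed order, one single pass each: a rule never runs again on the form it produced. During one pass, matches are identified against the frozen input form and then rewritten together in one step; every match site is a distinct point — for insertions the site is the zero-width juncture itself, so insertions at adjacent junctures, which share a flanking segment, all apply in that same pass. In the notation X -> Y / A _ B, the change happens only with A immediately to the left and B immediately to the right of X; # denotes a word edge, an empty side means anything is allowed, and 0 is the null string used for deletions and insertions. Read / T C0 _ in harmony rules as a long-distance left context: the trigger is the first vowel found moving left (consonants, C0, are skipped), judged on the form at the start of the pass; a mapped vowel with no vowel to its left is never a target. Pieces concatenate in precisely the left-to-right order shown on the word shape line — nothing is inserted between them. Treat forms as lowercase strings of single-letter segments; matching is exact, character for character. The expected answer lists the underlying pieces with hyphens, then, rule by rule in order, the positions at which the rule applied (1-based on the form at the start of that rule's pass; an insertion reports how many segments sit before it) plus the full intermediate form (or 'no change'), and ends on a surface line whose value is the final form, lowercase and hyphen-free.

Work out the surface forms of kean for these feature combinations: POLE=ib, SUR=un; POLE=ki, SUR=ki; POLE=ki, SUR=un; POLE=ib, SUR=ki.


cell POLE=ib, SUR=un:
underlying: ig-kean-di
1. e -> o, i -> u / B C0 _: fires at position(s) 8: igkeandu
2. 0 -> e / C _ C: inserts after position(s) 2, 6: igekeanedu
surface: igekeanedu

cell POLE=ki, SUR=ki:
underlying: in-kean-g
1. e -> o, i -> u / B C0 _: no change
2. 0 -> e / C _ C: inserts after position(s) 2, 6: inekeaneg
surface: inekeaneg

cell POLE=ki, SUR=un:
underlying: ig-kean-g
1. e -> o, i -> u / B C0 _: no change
2. 0 -> e / C _ C: inserts after position(s) 2, 6: igekeaneg
surface: igekeaneg

cell POLE=ib, SUR=ki:
underlying: in-kean-di
1. e -> o, i -> u / B C0 _: fires at position(s) 8: inkeandu
2. 0 -> e / C _ C: inserts after position(s) 2, 6: inekeanedu
surface: inekeanedu
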